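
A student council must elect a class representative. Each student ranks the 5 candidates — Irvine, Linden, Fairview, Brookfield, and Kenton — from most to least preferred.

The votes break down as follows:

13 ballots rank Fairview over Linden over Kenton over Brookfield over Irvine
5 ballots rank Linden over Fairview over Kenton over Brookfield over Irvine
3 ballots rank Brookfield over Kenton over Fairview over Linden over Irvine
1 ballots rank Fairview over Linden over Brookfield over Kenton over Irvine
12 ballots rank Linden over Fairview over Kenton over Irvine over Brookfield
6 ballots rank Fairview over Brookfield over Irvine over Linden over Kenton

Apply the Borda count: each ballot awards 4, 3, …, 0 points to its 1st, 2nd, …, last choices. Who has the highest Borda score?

Fairview

Borda scores:
  Irvine: 13·0 + 5·0 + 3·0 + 0 + 12·1 + 6·2 = 24
  Linden: 13·3 + 5·4 + 3·1 + 3 + 12·4 + 6·1 = 119
  Fairview: 13·4 + 5·3 + 3·2 + 4 + 12·3 + 6·4 = 137
  Brookfield: 13·1 + 5·1 + 3·4 + 2 + 12·0 + 6·3 = 50
  Kenton: 13·2 + 5·2 + 3·3 + 1 + 12·2 + 6·0 = 70
Fairview has the highest total.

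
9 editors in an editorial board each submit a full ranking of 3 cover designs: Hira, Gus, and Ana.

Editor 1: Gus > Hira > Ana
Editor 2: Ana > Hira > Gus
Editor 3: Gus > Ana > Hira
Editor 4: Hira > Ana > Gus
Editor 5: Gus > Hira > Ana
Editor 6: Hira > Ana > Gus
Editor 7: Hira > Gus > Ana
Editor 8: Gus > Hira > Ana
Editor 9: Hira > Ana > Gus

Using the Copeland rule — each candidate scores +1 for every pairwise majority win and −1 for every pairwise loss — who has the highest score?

Hira

Pairwise results:
  Hira vs Gus: Hira wins 5–4.
  Hira vs Ana: Hira wins 7–2.
  Gus vs Ana: Gus wins 5–4.
Copeland scores (wins − losses):
  Hira: 2 − 0 = 2
  Gus: 1 − 1 = 0
  Ana: 0 − 2 = -2
Hira has the best Copeland score.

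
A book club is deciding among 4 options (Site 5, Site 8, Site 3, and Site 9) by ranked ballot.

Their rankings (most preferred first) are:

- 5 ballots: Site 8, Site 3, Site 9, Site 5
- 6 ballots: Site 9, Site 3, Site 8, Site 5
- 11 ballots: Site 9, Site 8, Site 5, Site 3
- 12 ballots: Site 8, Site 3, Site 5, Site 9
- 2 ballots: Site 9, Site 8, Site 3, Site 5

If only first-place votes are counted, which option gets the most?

Site 9

First-place vote totals:
  Site 5: 0
  Site 8: 17
  Site 3: 0
  Site 9: 19
Site 9 has the most first-place votes.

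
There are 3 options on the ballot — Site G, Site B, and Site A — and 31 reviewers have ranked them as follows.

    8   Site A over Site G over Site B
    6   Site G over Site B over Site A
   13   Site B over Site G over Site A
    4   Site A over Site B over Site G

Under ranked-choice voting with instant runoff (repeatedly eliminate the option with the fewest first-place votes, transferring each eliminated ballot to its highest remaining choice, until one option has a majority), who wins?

Site B

Round 1: Site B 13, Site A 12, Site G 6. Site G has the fewest and is eliminated.
Round 2: Site B 19, Site A 12. Site B has a majority.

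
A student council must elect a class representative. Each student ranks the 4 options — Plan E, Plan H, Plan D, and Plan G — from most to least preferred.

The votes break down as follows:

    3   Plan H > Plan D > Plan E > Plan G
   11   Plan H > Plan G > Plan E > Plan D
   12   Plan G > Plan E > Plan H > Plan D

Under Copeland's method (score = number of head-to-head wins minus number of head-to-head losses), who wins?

Pairwise results:
  Plan E vs Plan H: Plan H wins 14–12.
  Plan E vs Plan D: Plan E wins 23–3.
  Plan E vs Plan G: Plan G wins 23–3.
  Plan H vs Plan D: Plan H wins 26–0.
  Plan H vs Plan G: Plan H wins 14–12.
  Plan D vs Plan G: Plan G wins 23–3.
Copeland scores (wins − losses):
  Plan E: 1 − 2 = -1
  Plan H: 3 − 0 = 3
  Plan D: 0 − 3 = -3
  Plan G: 2 − 1 = 1
Plan H has the best Copeland score.

Plan H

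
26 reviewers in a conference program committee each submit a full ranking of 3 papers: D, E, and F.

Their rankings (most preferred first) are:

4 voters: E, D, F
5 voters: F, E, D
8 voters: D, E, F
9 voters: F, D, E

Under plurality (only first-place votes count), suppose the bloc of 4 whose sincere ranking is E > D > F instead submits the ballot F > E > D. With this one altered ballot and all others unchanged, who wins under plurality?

F

First-place totals with the altered ballot: D 8, E 0, F 18.
The winner is unchanged: still F.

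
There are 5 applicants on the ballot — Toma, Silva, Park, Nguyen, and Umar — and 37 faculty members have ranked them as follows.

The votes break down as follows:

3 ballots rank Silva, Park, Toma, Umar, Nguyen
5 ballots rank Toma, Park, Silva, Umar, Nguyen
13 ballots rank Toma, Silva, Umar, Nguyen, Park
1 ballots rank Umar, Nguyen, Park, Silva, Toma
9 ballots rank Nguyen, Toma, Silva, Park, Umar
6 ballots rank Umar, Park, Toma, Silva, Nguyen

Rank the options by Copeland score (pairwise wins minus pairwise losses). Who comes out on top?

Pairwise results:
  Toma vs Silva: Toma wins 33–4.
  Toma vs Park: Toma wins 27–10.
  Toma vs Nguyen: Toma wins 27–10.
  Toma vs Umar: Toma wins 30–7.
  Silva vs Park: Silva wins 25–12.
  Silva vs Nguyen: Silva wins 27–10.
  Silva vs Umar: Silva wins 30–7.
  Park vs Nguyen: Nguyen wins 23–14.
  Park vs Umar: Umar wins 20–17.
  Nguyen vs Umar: Umar wins 28–9.
Copeland scores (wins − losses):
  Toma: 4 − 0 = 4
  Silva: 3 − 1 = 2
  Park: 0 − 4 = -4
  Nguyen: 1 − 3 = -2
  Umar: 2 − 2 = 0
Toma has the best Copeland score.

Toma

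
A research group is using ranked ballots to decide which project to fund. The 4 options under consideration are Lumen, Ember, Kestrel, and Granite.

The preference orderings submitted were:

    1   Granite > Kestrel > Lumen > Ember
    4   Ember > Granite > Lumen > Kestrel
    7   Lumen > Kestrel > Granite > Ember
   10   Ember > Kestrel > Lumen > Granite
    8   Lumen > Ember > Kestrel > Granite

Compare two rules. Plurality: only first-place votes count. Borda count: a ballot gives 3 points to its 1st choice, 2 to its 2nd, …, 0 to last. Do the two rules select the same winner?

Plurality first-place counts: Lumen 15, Ember 14, Kestrel 0, Granite 1 → Lumen.
Borda totals: Lumen 60, Ember 58, Kestrel 44, Granite 18 → Lumen.
The two rules agree on Lumen.

Yes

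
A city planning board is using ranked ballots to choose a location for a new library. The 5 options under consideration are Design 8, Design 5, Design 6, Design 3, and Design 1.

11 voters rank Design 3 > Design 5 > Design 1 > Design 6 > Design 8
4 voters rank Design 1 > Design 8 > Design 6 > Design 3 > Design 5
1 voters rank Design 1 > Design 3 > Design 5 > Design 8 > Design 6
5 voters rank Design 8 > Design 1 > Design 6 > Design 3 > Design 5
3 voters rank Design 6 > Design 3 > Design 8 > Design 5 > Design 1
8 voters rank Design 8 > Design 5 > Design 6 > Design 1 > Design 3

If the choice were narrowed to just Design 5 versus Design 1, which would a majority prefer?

Design 5

Ballots ranking Design 5 above Design 1: 11+3+8 = 22.
Ballots ranking Design 1 above Design 5: 4+1+5 = 10.
Design 5 wins the head-to-head, 22–10.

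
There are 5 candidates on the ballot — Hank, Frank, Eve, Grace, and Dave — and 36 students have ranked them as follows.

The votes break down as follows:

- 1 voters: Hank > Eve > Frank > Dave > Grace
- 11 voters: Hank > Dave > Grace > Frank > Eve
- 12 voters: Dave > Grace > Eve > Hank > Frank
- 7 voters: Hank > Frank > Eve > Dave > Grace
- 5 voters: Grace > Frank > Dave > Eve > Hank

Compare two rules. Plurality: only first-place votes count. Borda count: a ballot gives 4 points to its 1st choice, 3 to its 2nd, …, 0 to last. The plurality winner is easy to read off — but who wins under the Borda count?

Plurality first-place counts: Hank 19, Frank 0, Eve 0, Grace 5, Dave 12 → Hank.
Borda totals: Hank 88, Frank 49, Eve 46, Grace 78, Dave 99 → Dave.

Dave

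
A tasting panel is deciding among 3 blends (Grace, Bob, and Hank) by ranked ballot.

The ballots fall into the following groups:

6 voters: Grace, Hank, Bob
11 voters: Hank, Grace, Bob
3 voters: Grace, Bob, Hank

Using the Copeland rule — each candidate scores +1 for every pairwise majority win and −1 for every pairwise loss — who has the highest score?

Pairwise results:
  Grace vs Bob: Grace wins 20–0.
  Grace vs Hank: Hank wins 11–9.
  Bob vs Hank: Hank wins 17–3.
Copeland scores (wins − losses):
  Grace: 1 − 1 = 0
  Bob: 0 − 2 = -2
  Hank: 2 − 0 = 2
Hank has the best Copeland score.

Hank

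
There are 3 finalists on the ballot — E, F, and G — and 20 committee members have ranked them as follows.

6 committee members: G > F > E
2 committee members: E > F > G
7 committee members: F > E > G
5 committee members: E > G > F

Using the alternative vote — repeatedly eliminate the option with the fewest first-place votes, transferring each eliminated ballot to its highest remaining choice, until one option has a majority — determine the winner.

F

Round 1: E 7, F 7, G 6. G has the fewest and is eliminated.
Round 2: F 13, E 7. F has a majority.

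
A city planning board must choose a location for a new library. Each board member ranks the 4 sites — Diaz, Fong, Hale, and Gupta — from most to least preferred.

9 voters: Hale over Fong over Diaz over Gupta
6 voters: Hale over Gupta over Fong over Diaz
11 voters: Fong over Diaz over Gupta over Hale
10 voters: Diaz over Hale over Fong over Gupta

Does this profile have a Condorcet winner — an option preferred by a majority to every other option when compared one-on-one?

No

Head-to-head results (36 voters total):
Diaz vs Fong: Fong wins 26–10.
Diaz vs Hale: Diaz wins 21–15.
Diaz vs Gupta: Diaz wins 30–6.
Fong vs Hale: Hale wins 25–11.
Fong vs Gupta: Fong wins 30–6.
Hale vs Gupta: Hale wins 25–11.
No candidate beats all others: Diaz beats Hale beats Fong beats Diaz, a majority cycle.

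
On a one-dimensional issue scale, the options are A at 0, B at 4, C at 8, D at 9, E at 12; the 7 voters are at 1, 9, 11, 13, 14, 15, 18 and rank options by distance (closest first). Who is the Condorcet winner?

E

With single-peaked preferences on a line, the Condorcet winner is the candidate closest to the median voter.
The median voter (position 13) is closest to E at 12.
Check: E vs D — voters closer to E: 5 of 7.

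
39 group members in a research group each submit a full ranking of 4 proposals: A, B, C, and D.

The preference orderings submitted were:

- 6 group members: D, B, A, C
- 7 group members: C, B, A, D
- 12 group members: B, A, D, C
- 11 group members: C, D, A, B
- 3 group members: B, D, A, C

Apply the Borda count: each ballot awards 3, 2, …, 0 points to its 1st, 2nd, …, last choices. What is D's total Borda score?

58

Borda scores:
  A: 6·1 + 7·1 + 12·2 + 11·1 + 3·1 = 51
  B: 6·2 + 7·2 + 12·3 + 11·0 + 3·3 = 71
  C: 6·0 + 7·3 + 12·0 + 11·3 + 3·0 = 54
  D: 6·3 + 7·0 + 12·1 + 11·2 + 3·2 = 58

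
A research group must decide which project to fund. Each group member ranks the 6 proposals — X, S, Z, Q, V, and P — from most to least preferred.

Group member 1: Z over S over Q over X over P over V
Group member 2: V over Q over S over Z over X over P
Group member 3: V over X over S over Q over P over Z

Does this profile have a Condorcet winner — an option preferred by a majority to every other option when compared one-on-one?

Head-to-head results (3 voters total):
X vs S: S wins 2–1.
X vs Z: Z wins 2–1.
X vs Q: Q wins 2–1.
X vs V: V wins 2–1.
X vs P: X wins 3–0.
S vs Z: S wins 2–1.
S vs Q: S wins 2–1.
S vs V: V wins 2–1.
S vs P: S wins 3–0.
Z vs Q: Q wins 2–1.
Z vs V: V wins 2–1.
Z vs P: Z wins 2–1.
Q vs V: V wins 2–1.
Q vs P: Q wins 3–0.
V vs P: V wins 2–1.
V beats each rival — X (2–1), S (2–1), Z (2–1), Q (2–1), P (2–1) — so V is the Condorcet winner.

Yes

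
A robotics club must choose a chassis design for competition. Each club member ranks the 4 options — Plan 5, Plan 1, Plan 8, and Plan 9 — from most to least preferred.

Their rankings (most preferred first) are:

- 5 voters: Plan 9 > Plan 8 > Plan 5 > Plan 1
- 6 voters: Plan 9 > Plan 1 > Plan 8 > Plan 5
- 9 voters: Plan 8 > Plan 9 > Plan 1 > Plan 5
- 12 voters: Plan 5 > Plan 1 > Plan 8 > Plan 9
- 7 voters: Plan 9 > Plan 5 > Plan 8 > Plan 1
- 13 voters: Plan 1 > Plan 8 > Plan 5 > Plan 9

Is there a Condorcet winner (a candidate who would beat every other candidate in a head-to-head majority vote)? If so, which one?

None — there is no Condorcet winner

Head-to-head results (52 voters total):
Plan 5 vs Plan 1: Plan 1 wins 28–24.
Plan 5 vs Plan 8: Plan 8 wins 33–19.
Plan 5 vs Plan 9: Plan 9 wins 27–25.
Plan 1 vs Plan 8: Plan 1 wins 31–21.
Plan 1 vs Plan 9: Plan 9 wins 27–25.
Plan 8 vs Plan 9: Plan 8 wins 34–18.
No candidate beats all others: Plan 1 beats Plan 8 beats Plan 9 beats Plan 1, a majority cycle.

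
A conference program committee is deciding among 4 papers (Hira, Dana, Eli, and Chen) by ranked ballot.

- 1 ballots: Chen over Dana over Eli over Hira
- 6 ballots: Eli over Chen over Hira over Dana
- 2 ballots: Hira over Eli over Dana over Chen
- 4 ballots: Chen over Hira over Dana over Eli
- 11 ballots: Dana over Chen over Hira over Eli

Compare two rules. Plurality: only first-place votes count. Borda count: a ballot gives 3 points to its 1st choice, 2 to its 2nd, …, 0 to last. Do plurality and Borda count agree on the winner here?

No

Plurality first-place counts: Hira 2, Dana 11, Eli 6, Chen 5 → Dana.
Borda totals: Hira 31, Dana 41, Eli 23, Chen 49 → Chen.
The two rules disagree: plurality picks Dana, Borda picks Chen.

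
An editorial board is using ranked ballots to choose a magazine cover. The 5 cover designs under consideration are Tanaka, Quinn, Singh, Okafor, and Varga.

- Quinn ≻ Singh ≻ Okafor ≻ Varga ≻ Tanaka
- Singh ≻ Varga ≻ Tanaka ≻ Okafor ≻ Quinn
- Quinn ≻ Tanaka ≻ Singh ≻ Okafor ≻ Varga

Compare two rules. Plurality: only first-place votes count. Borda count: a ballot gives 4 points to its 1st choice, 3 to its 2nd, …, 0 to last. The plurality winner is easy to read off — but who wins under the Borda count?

Plurality first-place counts: Tanaka 0, Quinn 2, Singh 1, Okafor 0, Varga 0 → Quinn.
Borda totals: Tanaka 5, Quinn 8, Singh 9, Okafor 4, Varga 4 → Singh.

Singh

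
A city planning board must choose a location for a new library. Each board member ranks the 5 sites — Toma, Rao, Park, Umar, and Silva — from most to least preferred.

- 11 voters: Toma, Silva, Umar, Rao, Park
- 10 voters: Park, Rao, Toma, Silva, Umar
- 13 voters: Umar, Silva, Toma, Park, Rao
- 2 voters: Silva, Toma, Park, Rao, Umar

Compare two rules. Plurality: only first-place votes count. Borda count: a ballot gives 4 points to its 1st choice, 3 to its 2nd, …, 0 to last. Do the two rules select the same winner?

No

Plurality first-place counts: Toma 11, Rao 0, Park 10, Umar 13, Silva 2 → Umar.
Borda totals: Toma 96, Rao 43, Park 57, Umar 74, Silva 90 → Toma.
The two rules disagree: plurality picks Umar, Borda picks Toma.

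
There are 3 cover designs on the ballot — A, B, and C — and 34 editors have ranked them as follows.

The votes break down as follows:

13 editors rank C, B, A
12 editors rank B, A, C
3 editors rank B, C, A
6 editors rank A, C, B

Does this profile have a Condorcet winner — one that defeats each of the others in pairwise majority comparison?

Head-to-head results (34 voters total):
A vs B: B wins 28–6.
A vs C: A wins 18–16.
B vs C: C wins 19–15.
No candidate beats all others: A beats C beats B beats A, a majority cycle.

No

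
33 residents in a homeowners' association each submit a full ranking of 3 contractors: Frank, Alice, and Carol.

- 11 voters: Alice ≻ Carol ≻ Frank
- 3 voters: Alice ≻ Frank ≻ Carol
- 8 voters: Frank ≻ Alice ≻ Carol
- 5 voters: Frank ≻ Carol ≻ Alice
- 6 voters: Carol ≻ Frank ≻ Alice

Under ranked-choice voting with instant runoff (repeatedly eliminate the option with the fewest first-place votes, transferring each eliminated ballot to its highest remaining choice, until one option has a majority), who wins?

Frank

Round 1: Alice 14, Frank 13, Carol 6. Carol has the fewest and is eliminated.
Round 2: Frank 19, Alice 14. Frank has a majority.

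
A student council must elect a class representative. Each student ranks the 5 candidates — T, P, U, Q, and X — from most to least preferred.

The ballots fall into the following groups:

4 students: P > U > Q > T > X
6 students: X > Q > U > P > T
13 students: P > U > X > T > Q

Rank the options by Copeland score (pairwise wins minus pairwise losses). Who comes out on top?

P

Pairwise results:
  T vs P: P wins 23–0.
  T vs U: U wins 23–0.
  T vs Q: T wins 13–10.
  T vs X: X wins 19–4.
  P vs U: P wins 17–6.
  P vs Q: P wins 17–6.
  P vs X: P wins 17–6.
  U vs Q: U wins 17–6.
  U vs X: U wins 17–6.
  Q vs X: X wins 19–4.
Copeland scores (wins − losses):
  T: 1 − 3 = -2
  P: 4 − 0 = 4
  U: 3 − 1 = 2
  Q: 0 − 4 = -4
  X: 2 − 2 = 0
P has the best Copeland score.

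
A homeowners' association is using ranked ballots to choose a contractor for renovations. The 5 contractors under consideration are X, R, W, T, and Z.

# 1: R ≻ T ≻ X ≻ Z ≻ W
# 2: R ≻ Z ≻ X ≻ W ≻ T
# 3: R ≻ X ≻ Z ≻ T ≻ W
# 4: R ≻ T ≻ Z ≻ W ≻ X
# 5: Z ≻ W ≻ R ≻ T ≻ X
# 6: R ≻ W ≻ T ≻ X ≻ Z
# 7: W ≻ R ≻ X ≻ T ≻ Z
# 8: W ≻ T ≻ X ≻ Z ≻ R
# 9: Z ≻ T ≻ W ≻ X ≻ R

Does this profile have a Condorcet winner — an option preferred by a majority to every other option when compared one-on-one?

Yes

Head-to-head results (9 voters total):
X vs R: R wins 7–2.
X vs W: W wins 6–3.
X vs T: T wins 6–3.
X vs Z: X wins 5–4.
R vs W: R wins 5–4.
R vs T: R wins 7–2.
R vs Z: R wins 6–3.
W vs T: W wins 5–4.
W vs Z: Z wins 6–3.
T vs Z: T wins 5–4.
R beats each rival — X (7–2), W (5–4), T (7–2), Z (6–3) — so R is the Condorcet winner.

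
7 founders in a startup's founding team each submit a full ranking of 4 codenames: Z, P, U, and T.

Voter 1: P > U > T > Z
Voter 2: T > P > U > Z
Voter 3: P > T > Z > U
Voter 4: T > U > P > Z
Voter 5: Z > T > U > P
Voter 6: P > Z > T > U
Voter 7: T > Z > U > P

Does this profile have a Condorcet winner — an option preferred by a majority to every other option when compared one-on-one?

Head-to-head results (7 voters total):
Z vs P: P wins 5–2.
Z vs U: Z wins 4–3.
Z vs T: T wins 5–2.
P vs U: P wins 4–3.
P vs T: T wins 4–3.
U vs T: T wins 6–1.
T beats each rival — Z (5–2), P (4–3), U (6–1) — so T is the Condorcet winner.

Yes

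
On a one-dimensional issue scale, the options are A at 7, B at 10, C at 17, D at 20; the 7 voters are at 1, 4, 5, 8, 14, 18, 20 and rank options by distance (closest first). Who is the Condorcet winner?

A

With single-peaked preferences on a line, the Condorcet winner is the candidate closest to the median voter.
The median voter (position 8) is closest to A at 7.
Check: A vs D — voters closer to A: 4 of 7.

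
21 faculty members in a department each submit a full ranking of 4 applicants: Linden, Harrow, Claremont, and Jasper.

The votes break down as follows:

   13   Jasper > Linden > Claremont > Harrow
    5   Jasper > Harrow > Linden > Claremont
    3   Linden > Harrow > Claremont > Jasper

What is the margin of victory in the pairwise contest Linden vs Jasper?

15

Ballots ranking Linden above Jasper: 3.
Ballots ranking Jasper above Linden: 13+5 = 18.
Jasper wins 18–3, a margin of 15.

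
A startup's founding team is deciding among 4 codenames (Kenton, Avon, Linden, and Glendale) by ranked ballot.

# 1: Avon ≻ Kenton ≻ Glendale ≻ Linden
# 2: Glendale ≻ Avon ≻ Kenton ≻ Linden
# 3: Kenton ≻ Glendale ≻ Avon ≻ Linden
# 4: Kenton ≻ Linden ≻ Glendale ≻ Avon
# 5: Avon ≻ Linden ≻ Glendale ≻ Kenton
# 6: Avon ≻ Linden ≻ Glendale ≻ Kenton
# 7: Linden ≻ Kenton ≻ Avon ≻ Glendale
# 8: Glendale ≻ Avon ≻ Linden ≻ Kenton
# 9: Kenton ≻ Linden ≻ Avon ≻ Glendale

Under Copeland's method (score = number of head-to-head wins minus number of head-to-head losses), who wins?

Avon

Pairwise results:
  Kenton vs Avon: Avon wins 5–4.
  Kenton vs Linden: Kenton wins 5–4.
  Kenton vs Glendale: Kenton wins 5–4.
  Avon vs Linden: Avon wins 6–3.
  Avon vs Glendale: Avon wins 5–4.
  Linden vs Glendale: Linden wins 5–4.
Copeland scores (wins − losses):
  Kenton: 2 − 1 = 1
  Avon: 3 − 0 = 3
  Linden: 1 − 2 = -1
  Glendale: 0 − 3 = -3
Avon has the best Copeland score.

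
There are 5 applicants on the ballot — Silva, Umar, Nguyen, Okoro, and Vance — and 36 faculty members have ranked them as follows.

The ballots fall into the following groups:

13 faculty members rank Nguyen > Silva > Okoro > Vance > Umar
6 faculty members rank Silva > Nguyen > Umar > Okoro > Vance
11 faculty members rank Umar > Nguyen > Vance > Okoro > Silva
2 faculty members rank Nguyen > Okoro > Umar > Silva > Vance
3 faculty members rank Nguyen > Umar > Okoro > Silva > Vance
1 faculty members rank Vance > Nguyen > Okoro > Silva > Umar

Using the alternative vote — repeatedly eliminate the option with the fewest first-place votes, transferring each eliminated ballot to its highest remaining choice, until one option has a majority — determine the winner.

Round 1: Nguyen 18, Umar 11, Silva 6, Vance 1, Okoro 0. Okoro has the fewest and is eliminated.
Round 2: Nguyen 18, Umar 11, Silva 6, Vance 1. Vance has the fewest and is eliminated.
Round 3: Nguyen 19, Umar 11, Silva 6. Nguyen has a majority.

Nguyen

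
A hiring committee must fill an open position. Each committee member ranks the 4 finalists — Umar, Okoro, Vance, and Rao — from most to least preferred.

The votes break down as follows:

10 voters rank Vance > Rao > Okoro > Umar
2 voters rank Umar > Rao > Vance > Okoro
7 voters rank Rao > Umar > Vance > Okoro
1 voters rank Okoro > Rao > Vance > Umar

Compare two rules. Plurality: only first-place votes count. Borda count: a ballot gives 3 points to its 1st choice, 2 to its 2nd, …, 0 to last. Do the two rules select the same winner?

Plurality first-place counts: Umar 2, Okoro 1, Vance 10, Rao 7 → Vance.
Borda totals: Umar 20, Okoro 13, Vance 40, Rao 47 → Rao.
The two rules disagree: plurality picks Vance, Borda picks Rao.

No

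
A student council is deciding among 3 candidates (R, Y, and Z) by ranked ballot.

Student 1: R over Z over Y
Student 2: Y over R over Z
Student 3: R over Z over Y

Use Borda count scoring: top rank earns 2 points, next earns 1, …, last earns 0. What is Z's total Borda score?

Borda scores:
  R: 2 + 1 + 2 = 5
  Y: 0 + 2 + 0 = 2
  Z: 1 + 0 + 1 = 2

2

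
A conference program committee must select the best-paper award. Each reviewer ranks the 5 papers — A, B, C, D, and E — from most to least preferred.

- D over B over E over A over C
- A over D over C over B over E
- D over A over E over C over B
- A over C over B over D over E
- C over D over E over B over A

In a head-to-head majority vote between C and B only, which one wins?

Ballots ranking C above B: 4.
Ballots ranking B above C: 1.
C wins the head-to-head, 4–1.

C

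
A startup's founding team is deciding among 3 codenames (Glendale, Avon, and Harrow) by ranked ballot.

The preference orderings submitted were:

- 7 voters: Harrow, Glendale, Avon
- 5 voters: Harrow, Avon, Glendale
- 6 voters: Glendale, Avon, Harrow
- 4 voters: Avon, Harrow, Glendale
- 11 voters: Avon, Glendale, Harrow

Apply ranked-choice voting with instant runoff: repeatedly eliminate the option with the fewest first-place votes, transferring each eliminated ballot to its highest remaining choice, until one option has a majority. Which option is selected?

Round 1: Avon 15, Harrow 12, Glendale 6. Glendale has the fewest and is eliminated.
Round 2: Avon 21, Harrow 12. Avon has a majority.

Avon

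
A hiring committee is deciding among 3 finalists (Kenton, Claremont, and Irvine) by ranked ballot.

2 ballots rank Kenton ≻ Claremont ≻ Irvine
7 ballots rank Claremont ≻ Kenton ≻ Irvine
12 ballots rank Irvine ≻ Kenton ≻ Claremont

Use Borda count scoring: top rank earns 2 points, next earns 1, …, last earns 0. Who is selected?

Borda scores:
  Kenton: 2·2 + 7·1 + 12·1 = 23
  Claremont: 2·1 + 7·2 + 12·0 = 16
  Irvine: 2·0 + 7·0 + 12·2 = 24
Irvine has the highest total.

Irvine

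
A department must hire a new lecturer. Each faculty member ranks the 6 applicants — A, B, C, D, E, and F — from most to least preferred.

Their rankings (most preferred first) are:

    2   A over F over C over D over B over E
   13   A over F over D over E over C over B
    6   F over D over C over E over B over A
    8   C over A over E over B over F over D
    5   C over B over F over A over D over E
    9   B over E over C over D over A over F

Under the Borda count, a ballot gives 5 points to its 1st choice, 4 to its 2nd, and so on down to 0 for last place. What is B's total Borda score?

Borda scores:
  A: 2·5 + 13·5 + 6·0 + 8·4 + 5·2 + 9·1 = 126
  B: 2·1 + 13·0 + 6·1 + 8·2 + 5·4 + 9·5 = 89
  C: 2·3 + 13·1 + 6·3 + 8·5 + 5·5 + 9·3 = 129
  D: 2·2 + 13·3 + 6·4 + 8·0 + 5·1 + 9·2 = 90
  E: 2·0 + 13·2 + 6·2 + 8·3 + 5·0 + 9·4 = 98
  F: 2·4 + 13·4 + 6·5 + 8·1 + 5·3 + 9·0 = 113

89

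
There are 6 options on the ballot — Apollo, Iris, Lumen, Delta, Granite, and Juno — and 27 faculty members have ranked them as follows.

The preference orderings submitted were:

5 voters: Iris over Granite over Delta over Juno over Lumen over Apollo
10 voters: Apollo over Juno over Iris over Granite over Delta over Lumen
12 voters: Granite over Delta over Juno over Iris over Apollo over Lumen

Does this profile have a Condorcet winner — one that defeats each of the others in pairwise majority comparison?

No

Head-to-head results (27 voters total):
Apollo vs Iris: Iris wins 17–10.
Apollo vs Lumen: Apollo wins 22–5.
Apollo vs Delta: Delta wins 17–10.
Apollo vs Granite: Granite wins 17–10.
Apollo vs Juno: Juno wins 17–10.
Iris vs Lumen: Iris wins 27–0.
Iris vs Delta: Iris wins 15–12.
Iris vs Granite: Iris wins 15–12.
Iris vs Juno: Juno wins 22–5.
Lumen vs Delta: Delta wins 27–0.
Lumen vs Granite: Granite wins 27–0.
Lumen vs Juno: Juno wins 27–0.
Delta vs Granite: Granite wins 27–0.
Delta vs Juno: Delta wins 17–10.
Granite vs Juno: Granite wins 17–10.
No candidate beats all others: Iris beats Delta beats Juno beats Iris, a majority cycle.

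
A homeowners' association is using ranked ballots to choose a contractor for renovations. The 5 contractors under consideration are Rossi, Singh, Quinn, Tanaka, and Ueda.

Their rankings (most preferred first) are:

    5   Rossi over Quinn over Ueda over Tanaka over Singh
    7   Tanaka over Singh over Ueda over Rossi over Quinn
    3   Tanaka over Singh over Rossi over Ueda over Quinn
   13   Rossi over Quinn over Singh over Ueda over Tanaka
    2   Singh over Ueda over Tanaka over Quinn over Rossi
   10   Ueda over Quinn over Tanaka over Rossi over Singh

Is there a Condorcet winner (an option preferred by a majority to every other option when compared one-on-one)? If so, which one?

There is no Condorcet winner

Head-to-head results (40 voters total):
Rossi vs Singh: Rossi wins 28–12.
Rossi vs Quinn: Rossi wins 28–12.
Rossi vs Tanaka: Tanaka wins 22–18.
Rossi vs Ueda: Rossi wins 21–19.
Singh vs Quinn: Quinn wins 28–12.
Singh vs Tanaka: Tanaka wins 25–15.
Singh vs Ueda: Singh wins 25–15.
Quinn vs Tanaka: Quinn wins 28–12.
Quinn vs Ueda: Ueda wins 22–18.
Tanaka vs Ueda: Ueda wins 30–10.
No candidate beats all others: Rossi beats Quinn beats Tanaka beats Rossi, a majority cycle.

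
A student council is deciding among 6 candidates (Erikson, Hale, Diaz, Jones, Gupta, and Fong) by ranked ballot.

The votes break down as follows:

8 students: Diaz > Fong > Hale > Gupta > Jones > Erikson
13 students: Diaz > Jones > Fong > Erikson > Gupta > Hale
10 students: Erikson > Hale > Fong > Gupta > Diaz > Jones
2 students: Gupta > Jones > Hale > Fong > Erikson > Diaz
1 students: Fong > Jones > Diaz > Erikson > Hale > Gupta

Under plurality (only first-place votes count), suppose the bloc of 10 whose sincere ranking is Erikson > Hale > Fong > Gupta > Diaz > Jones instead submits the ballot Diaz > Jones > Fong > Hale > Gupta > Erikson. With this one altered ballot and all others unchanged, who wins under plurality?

First-place totals with the altered ballot: Erikson 0, Hale 0, Diaz 31, Jones 0, Gupta 2, Fong 1.
The winner is unchanged: still Diaz.

Diaz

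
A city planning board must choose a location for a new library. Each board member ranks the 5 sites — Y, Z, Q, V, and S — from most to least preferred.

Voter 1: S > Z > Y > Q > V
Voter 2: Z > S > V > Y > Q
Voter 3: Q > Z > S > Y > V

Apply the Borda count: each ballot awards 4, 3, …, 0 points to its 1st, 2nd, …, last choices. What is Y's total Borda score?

Borda scores:
  Y: 2 + 1 + 1 = 4
  Z: 3 + 4 + 3 = 10
  Q: 1 + 0 + 4 = 5
  V: 0 + 2 + 0 = 2
  S: 4 + 3 + 2 = 9

4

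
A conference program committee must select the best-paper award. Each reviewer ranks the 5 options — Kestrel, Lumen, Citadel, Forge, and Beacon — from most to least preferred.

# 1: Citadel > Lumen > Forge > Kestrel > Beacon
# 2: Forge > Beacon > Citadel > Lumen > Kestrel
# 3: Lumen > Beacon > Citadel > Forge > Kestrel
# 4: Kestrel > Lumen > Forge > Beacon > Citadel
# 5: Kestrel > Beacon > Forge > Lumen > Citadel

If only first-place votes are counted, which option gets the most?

First-place vote totals:
  Kestrel: 2
  Lumen: 1
  Citadel: 1
  Forge: 1
  Beacon: 0
Kestrel has the most first-place votes.

Kestrel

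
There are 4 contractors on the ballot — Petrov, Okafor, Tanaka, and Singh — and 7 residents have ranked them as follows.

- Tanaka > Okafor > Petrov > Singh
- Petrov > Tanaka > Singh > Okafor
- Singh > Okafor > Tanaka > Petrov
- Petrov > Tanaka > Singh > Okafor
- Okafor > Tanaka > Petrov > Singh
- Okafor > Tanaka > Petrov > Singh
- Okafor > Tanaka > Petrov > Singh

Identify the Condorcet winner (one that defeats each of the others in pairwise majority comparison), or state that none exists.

Head-to-head results (7 voters total):
Petrov vs Okafor: Okafor wins 5–2.
Petrov vs Tanaka: Tanaka wins 5–2.
Petrov vs Singh: Petrov wins 6–1.
Okafor vs Tanaka: Okafor wins 4–3.
Okafor vs Singh: Okafor wins 4–3.
Tanaka vs Singh: Tanaka wins 6–1.
Okafor beats each rival — Petrov (5–2), Tanaka (4–3), Singh (4–3) — so Okafor is the Condorcet winner.

Okafor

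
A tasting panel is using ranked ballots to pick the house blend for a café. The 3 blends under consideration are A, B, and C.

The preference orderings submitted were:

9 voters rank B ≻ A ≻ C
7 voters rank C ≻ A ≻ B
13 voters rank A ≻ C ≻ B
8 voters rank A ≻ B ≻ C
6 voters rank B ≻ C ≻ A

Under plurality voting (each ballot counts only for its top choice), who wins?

First-place vote totals:
  A: 21
  B: 15
  C: 7
A has the most first-place votes.

A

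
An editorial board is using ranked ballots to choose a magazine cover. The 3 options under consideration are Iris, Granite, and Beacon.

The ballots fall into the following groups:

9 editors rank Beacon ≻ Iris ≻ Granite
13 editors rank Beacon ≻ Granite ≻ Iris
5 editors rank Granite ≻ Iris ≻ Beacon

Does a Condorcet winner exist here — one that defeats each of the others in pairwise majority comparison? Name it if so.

Beacon

Head-to-head results (27 voters total):
Iris vs Granite: Granite wins 18–9.
Iris vs Beacon: Beacon wins 22–5.
Granite vs Beacon: Beacon wins 22–5.
Beacon beats each rival — Iris (22–5), Granite (22–5) — so Beacon is the Condorcet winner.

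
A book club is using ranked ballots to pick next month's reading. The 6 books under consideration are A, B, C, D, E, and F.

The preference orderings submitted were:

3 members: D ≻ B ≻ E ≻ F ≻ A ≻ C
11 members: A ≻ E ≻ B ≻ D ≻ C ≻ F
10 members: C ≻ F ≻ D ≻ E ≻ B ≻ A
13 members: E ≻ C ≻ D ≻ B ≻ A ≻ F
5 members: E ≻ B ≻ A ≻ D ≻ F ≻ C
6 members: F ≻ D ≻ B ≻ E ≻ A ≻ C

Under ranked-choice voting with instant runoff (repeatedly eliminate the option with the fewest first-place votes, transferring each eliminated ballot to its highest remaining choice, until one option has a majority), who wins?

Round 1: E 18, A 11, C 10, F 6, D 3, B 0. B has the fewest and is eliminated.
Round 2: E 18, A 11, C 10, F 6, D 3. D has the fewest and is eliminated.
Round 3: E 21, A 11, C 10, F 6. F has the fewest and is eliminated.
Round 4: E 27, A 11, C 10. E has a majority.

E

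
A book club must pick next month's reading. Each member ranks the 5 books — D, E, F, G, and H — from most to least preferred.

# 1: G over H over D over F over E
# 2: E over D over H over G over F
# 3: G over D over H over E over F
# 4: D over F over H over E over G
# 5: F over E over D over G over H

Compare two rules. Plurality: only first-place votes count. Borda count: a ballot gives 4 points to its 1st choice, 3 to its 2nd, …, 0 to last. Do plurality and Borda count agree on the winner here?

No

Plurality first-place counts: D 1, E 1, F 1, G 2, H 0 → G.
Borda totals: D 14, E 9, F 8, G 10, H 9 → D.
The two rules disagree: plurality picks G, Borda picks D.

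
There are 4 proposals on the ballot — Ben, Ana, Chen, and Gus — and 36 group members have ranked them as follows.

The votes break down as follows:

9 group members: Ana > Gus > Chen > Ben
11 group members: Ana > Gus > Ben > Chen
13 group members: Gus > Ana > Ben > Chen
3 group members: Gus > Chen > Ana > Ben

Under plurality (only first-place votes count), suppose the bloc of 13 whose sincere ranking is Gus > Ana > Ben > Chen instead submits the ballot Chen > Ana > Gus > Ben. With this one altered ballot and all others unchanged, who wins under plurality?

First-place totals with the altered ballot: Ben 0, Ana 20, Chen 13, Gus 3.
The winner is unchanged: still Ana.

Ana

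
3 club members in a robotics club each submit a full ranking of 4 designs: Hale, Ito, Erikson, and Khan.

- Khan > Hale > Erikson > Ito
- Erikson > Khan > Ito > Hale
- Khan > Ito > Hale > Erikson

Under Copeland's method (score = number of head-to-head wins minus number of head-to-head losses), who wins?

Khan

Pairwise results:
  Hale vs Ito: Ito wins 2–1.
  Hale vs Erikson: Hale wins 2–1.
  Hale vs Khan: Khan wins 3–0.
  Ito vs Erikson: Erikson wins 2–1.
  Ito vs Khan: Khan wins 3–0.
  Erikson vs Khan: Khan wins 2–1.
Copeland scores (wins − losses):
  Hale: 1 − 2 = -1
  Ito: 1 − 2 = -1
  Erikson: 1 − 2 = -1
  Khan: 3 − 0 = 3
Khan has the best Copeland score.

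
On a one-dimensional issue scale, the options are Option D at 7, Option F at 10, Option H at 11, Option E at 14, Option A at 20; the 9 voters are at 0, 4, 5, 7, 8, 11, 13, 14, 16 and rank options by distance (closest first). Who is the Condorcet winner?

Option D

With single-peaked preferences on a line, the Condorcet winner is the candidate closest to the median voter.
The median voter (position 8) is closest to Option D at 7.
Check: Option D vs Option E — voters closer to Option D: 5 of 9.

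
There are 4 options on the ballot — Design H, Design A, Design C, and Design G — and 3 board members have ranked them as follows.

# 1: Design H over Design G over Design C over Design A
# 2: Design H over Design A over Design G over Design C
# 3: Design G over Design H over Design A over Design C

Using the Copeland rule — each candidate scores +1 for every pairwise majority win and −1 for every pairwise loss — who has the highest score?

Pairwise results:
  Design H vs Design A: Design H wins 3–0.
  Design H vs Design C: Design H wins 3–0.
  Design H vs Design G: Design H wins 2–1.
  Design A vs Design C: Design A wins 2–1.
  Design A vs Design G: Design G wins 2–1.
  Design C vs Design G: Design G wins 3–0.
Copeland scores (wins − losses):
  Design H: 3 − 0 = 3
  Design A: 1 − 2 = -1
  Design C: 0 − 3 = -3
  Design G: 2 − 1 = 1
Design H has the best Copeland score.

Design H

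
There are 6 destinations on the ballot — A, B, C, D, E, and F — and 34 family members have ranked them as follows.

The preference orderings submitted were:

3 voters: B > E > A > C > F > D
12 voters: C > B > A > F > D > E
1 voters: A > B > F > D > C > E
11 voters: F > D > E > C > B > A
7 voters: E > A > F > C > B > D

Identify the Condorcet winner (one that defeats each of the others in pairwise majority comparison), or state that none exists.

Head-to-head results (34 voters total):
A vs B: B wins 26–8.
A vs C: C wins 23–11.
A vs D: A wins 23–11.
A vs E: E wins 21–13.
A vs F: A wins 23–11.
B vs C: C wins 30–4.
B vs D: B wins 23–11.
B vs E: E wins 18–16.
B vs F: F wins 18–16.
C vs D: C wins 22–12.
C vs E: E wins 21–13.
C vs F: F wins 19–15.
D vs E: D wins 24–10.
D vs F: F wins 34–0.
E vs F: F wins 24–10.
No candidate beats all others: A beats F beats B beats A, a majority cycle.

No Condorcet winner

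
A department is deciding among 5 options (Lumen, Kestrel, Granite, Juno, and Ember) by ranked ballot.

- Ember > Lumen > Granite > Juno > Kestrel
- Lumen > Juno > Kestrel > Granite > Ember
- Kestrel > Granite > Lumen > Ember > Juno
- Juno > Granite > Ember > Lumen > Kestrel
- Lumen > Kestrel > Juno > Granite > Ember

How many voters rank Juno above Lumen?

Ballots ranking Juno above Lumen: 1.
Ballots ranking Lumen above Juno: 4.
So 1 of 5 voters prefer Juno to Lumen.

1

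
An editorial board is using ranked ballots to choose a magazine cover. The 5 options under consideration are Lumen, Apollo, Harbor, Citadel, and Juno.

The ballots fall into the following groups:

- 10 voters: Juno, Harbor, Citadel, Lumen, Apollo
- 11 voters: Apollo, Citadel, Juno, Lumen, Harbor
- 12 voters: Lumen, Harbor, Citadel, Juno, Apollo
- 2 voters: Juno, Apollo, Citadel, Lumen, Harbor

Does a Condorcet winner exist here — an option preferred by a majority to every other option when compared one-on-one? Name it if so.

Head-to-head results (35 voters total):
Lumen vs Apollo: Lumen wins 22–13.
Lumen vs Harbor: Lumen wins 25–10.
Lumen vs Citadel: Citadel wins 23–12.
Lumen vs Juno: Juno wins 23–12.
Apollo vs Harbor: Harbor wins 22–13.
Apollo vs Citadel: Citadel wins 22–13.
Apollo vs Juno: Juno wins 24–11.
Harbor vs Citadel: Harbor wins 22–13.
Harbor vs Juno: Juno wins 23–12.
Citadel vs Juno: Citadel wins 23–12.
No candidate beats all others: Lumen beats Harbor beats Citadel beats Lumen, a majority cycle.

No Condorcet winner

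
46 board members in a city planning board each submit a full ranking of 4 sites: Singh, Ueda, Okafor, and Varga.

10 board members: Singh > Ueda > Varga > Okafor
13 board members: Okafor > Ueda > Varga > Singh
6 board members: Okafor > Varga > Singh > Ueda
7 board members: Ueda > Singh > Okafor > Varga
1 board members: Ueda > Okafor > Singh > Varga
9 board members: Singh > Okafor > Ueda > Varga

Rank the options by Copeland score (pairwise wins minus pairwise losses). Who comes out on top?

Pairwise results:
  Singh vs Ueda: Singh wins 25–21.
  Singh vs Okafor: Singh wins 26–20.
  Singh vs Varga: Singh wins 27–19.
  Ueda vs Okafor: Okafor wins 28–18.
  Ueda vs Varga: Ueda wins 40–6.
  Okafor vs Varga: Okafor wins 36–10.
Copeland scores (wins − losses):
  Singh: 3 − 0 = 3
  Ueda: 1 − 2 = -1
  Okafor: 2 − 1 = 1
  Varga: 0 − 3 = -3
Singh has the best Copeland score.

Singh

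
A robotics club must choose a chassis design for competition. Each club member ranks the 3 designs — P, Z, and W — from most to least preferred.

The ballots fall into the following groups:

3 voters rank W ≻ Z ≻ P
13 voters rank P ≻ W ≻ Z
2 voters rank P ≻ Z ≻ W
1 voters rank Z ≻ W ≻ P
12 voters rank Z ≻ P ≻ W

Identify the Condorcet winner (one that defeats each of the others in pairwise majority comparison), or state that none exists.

None — there is no Condorcet winner

Head-to-head results (31 voters total):
P vs Z: Z wins 16–15.
P vs W: P wins 27–4.
Z vs W: W wins 16–15.
No candidate beats all others: P beats W beats Z beats P, a majority cycle.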